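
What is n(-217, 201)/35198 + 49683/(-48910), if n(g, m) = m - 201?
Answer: -49683/48910 ≈ -1.0158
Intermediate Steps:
n(g, m) = -201 + m
n(-217, 201)/35198 + 49683/(-48910) = (-201 + 201)/35198 + 49683/(-48910) = 0*(1/35198) + 49683*(-1/48910) = 0 - 49683/48910 = -49683/48910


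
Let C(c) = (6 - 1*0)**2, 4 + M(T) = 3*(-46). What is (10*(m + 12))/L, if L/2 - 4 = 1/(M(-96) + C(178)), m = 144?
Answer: 27560/141 ≈ 195.46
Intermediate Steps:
M(T) = -142 (M(T) = -4 + 3*(-46) = -4 - 138 = -142)
C(c) = 36 (C(c) = (6 + 0)**2 = 6**2 = 36)
L = 423/53 (L = 8 + 2/(-142 + 36) = 8 + 2/(-106) = 8 + 2*(-1/106) = 8 - 1/53 = 423/53 ≈ 7.9811)
(10*(m + 12))/L = (10*(144 + 12))/(423/53) = (10*156)*(53/423) = 1560*(53/423) = 27560/141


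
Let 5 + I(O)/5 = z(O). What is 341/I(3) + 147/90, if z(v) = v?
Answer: -487/15 ≈ -32.467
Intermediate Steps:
I(O) = -25 + 5*O
341/I(3) + 147/90 = 341/(-25 + 5*3) + 147/90 = 341/(-25 + 15) + 147*(1/90) = 341/(-10) + 49/30 = 341*(-⅒) + 49/30 = -341/10 + 49/30 = -487/15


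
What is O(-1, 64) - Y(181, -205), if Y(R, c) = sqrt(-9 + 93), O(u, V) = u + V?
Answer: 63 - 2*sqrt(21) ≈ 53.835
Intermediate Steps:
O(u, V) = V + u
Y(R, c) = 2*sqrt(21) (Y(R, c) = sqrt(84) = 2*sqrt(21))
O(-1, 64) - Y(181, -205) = (64 - 1) - 2*sqrt(21) = 63 - 2*sqrt(21)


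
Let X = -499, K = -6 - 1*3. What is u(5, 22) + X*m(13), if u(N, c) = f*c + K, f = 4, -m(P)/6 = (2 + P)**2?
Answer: 673729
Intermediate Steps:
m(P) = -6*(2 + P)**2
K = -9 (K = -6 - 3 = -9)
u(N, c) = -9 + 4*c (u(N, c) = 4*c - 9 = -9 + 4*c)
u(5, 22) + X*m(13) = (-9 + 4*22) - (-2994)*(2 + 13)**2 = (-9 + 88) - (-2994)*15**2 = 79 - (-2994)*225 = 79 - 499*(-1350) = 79 + 673650 = 673729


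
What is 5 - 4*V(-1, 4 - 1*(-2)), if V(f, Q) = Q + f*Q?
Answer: 5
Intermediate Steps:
V(f, Q) = Q + Q*f
5 - 4*V(-1, 4 - 1*(-2)) = 5 - 4*(4 - 1*(-2))*(1 - 1) = 5 - 4*(4 + 2)*0 = 5 - 24*0 = 5 - 4*0 = 5 + 0 = 5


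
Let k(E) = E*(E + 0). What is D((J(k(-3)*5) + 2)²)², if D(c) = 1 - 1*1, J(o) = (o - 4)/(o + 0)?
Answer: 0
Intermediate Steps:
k(E) = E² (k(E) = E*E = E²)
J(o) = (-4 + o)/o
D(c) = 0 (D(c) = 1 - 1 = 0)
D((J(k(-3)*5) + 2)²)² = 0² = 0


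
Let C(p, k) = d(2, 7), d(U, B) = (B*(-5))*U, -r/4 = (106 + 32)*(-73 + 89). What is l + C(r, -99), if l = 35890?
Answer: 35820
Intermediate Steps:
r = -8832 (r = -4*(106 + 32)*(-73 + 89) = -552*16 = -4*2208 = -8832)
d(U, B) = -5*B*U (d(U, B) = (-5*B)*U = -5*B*U)
C(p, k) = -70 (C(p, k) = -5*7*2 = -70)
l + C(r, -99) = 35890 - 70 = 35820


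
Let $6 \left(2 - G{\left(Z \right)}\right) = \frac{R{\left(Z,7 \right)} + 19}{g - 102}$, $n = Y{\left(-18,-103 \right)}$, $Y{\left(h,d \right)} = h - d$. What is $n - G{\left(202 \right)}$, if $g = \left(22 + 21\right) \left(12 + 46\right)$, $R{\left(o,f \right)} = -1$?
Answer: $\frac{198539}{2392} \approx 83.001$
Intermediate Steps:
$n = 85$ ($n = -18 - -103 = -18 + 103 = 85$)
$g = 2494$ ($g = 43 \cdot 58 = 2494$)
$G{\left(Z \right)} = \frac{4781}{2392}$ ($G{\left(Z \right)} = 2 - \frac{\left(-1 + 19\right) \frac{1}{2494 - 102}}{6} = 2 - \frac{18 \cdot \frac{1}{2392}}{6} = 2 - \frac{3}{2392} = \frac{4781}{2392}$)
$n - G{\left(202 \right)} = 85 - \frac{4781}{2392} = \frac{198539}{2392}$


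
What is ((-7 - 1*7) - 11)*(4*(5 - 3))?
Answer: -200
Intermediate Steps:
((-7 - 1*7) - 11)*(4*(5 - 3)) = ((-7 - 7) - 11)*(4*2) = (-14 - 11)*8 = -25*8 = -200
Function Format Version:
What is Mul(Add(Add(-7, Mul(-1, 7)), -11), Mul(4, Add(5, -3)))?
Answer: -200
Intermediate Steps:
Mul(Add(Add(-7, Mul(-1, 7)), -11), Mul(4, Add(5, -3))) = Mul(Add(Add(-7, -7), -11), Mul(4, 2)) = Mul(Add(-14, -11), 8) = Mul(-25, 8) = -200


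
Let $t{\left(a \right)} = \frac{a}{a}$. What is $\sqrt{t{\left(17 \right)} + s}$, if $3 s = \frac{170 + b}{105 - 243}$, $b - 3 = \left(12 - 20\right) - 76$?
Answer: $\frac{5 \sqrt{598}}{138} \approx 0.88602$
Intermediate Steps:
$b = -81$ ($b = 3 + \left(\left(12 - 20\right) - 76\right) = 3 - 84 = -81$)
$t{\left(a \right)} = 1$
$s = - \frac{89}{414}$ ($s = \frac{\left(170 - 81\right) \frac{1}{105 - 243}}{3} = \frac{89 \frac{1}{-138}}{3} = \frac{89 \left(- \frac{1}{138}\right)}{3} = \frac{1}{3} \left(- \frac{89}{138}\right) = - \frac{89}{414} \approx -0.21498$)
$\sqrt{t{\left(17 \right)} + s} = \sqrt{1 - \frac{89}{414}} = \sqrt{\frac{325}{414}} = \frac{5 \sqrt{598}}{138}$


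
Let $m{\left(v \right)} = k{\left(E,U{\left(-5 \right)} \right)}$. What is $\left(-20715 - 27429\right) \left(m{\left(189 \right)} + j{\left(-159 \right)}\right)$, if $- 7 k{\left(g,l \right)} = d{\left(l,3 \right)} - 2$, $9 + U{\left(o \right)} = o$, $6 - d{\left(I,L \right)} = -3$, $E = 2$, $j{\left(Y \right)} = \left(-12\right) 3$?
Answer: $1781328$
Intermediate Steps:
$j{\left(Y \right)} = -36$
$d{\left(I,L \right)} = 9$ ($d{\left(I,L \right)} = 6 - -3 = 6 + 3 = 9$)
$U{\left(o \right)} = -9 + o$
$k{\left(g,l \right)} = -1$ ($k{\left(g,l \right)} = - \frac{9 - 2}{7} = \left(- \frac{1}{7}\right) 7 = -1$)
$m{\left(v \right)} = -1$
$\left(-20715 - 27429\right) \left(m{\left(189 \right)} + j{\left(-159 \right)}\right) = \left(-20715 - 27429\right) \left(-1 - 36\right) = \left(-48144\right) \left(-37\right) = 1781328$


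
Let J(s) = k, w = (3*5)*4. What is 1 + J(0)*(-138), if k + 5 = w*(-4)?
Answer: 33811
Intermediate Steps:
w = 60 (w = 15*4 = 60)
k = -245 (k = -5 + 60*(-4) = -5 - 240 = -245)
J(s) = -245
1 + J(0)*(-138) = 1 - 245*(-138) = 1 + 33810 = 33811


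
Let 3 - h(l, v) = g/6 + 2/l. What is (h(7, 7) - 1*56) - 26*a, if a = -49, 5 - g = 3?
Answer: 25628/21 ≈ 1220.4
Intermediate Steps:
g = 2 (g = 5 - 1*3 = 5 - 3 = 2)
h(l, v) = 8/3 - 2/l (h(l, v) = 3 - (2/6 + 2/l) = 3 - (2*(⅙) + 2/l) = 3 - (⅓ + 2/l) = 3 + (-⅓ - 2/l) = 8/3 - 2/l)
(h(7, 7) - 1*56) - 26*a = ((8/3 - 2/7) - 1*56) - 26*(-49) = ((8/3 - 2*⅐) - 56) + 1274 = ((8/3 - 2/7) - 56) + 1274 = (50/21 - 56) + 1274 = -1126/21 + 1274 = 25628/21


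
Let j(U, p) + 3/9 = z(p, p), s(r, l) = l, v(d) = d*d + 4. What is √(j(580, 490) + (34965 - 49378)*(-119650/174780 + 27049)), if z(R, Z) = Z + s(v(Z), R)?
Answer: I*√13232273785834634/5826 ≈ 19745.0*I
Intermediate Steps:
v(d) = 4 + d² (v(d) = d² + 4 = 4 + d²)
z(R, Z) = R + Z (z(R, Z) = Z + R = R + Z)
j(U, p) = -⅓ + 2*p (j(U, p) = -⅓ + (p + p) = -⅓ + 2*p)
√(j(580, 490) + (34965 - 49378)*(-119650/174780 + 27049)) = √((-⅓ + 2*490) + (34965 - 49378)*(-119650/174780 + 27049)) = √((-⅓ + 980) - 14413*(-119650*1/174780 + 27049)) = √(2939/3 - 14413*(-11965/17478 + 27049)) = √(2939/3 - 14413*472750457/17478) = √(2939/3 - 6813752336741/17478) = √(-6813735214127/17478) = I*√13232273785834634/5826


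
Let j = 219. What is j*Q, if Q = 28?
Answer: 6132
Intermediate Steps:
j*Q = 219*28 = 6132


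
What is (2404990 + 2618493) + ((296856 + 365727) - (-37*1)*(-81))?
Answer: 5683069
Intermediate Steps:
(2404990 + 2618493) + ((296856 + 365727) - (-37*1)*(-81)) = 5023483 + (662583 - (-37)*(-81)) = 5023483 + (662583 - 1*2997) = 5023483 + (662583 - 2997) = 5023483 + 659586 = 5683069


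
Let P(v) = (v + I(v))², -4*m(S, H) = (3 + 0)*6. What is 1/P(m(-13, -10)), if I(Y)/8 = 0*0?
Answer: 4/81 ≈ 0.049383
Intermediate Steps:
m(S, H) = -9/2 (m(S, H) = -(3 + 0)*6/4 = -3*6/4 = -¼*18 = -9/2)
I(Y) = 0 (I(Y) = 8*(0*0) = 8*0 = 0)
P(v) = v² (P(v) = (v + 0)² = v²)
1/P(m(-13, -10)) = 1/((-9/2)²) = 1/(81/4) = 4/81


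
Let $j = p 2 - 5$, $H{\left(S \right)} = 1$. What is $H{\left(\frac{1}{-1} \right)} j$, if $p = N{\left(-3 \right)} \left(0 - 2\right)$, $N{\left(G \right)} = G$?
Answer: $7$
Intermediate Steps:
$p = 6$ ($p = - 3 \left(0 - 2\right) = \left(-3\right) \left(-2\right) = 6$)
$j = 7$ ($j = 6 \cdot 2 - 5 = 12 - 5 = 7$)
$H{\left(\frac{1}{-1} \right)} j = 1 \cdot 7 = 7$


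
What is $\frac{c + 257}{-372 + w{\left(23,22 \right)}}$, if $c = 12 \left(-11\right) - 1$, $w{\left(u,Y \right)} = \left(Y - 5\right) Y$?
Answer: $62$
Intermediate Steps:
$w{\left(u,Y \right)} = Y \left(-5 + Y\right)$ ($w{\left(u,Y \right)} = \left(-5 + Y\right) Y = Y \left(-5 + Y\right)$)
$c = -133$ ($c = -132 - 1 = -133$)
$\frac{c + 257}{-372 + w{\left(23,22 \right)}} = \frac{-133 + 257}{-372 + 22 \left(-5 + 22\right)} = \frac{124}{-372 + 22 \cdot 17} = \frac{124}{-372 + 374} = \frac{124}{2} = 124 \cdot \frac{1}{2} = 62$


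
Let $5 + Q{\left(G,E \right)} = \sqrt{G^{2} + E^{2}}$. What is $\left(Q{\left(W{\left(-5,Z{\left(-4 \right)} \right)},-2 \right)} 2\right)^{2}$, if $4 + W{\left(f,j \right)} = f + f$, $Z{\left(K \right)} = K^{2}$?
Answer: $900 - 400 \sqrt{2} \approx 334.31$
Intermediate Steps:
$W{\left(f,j \right)} = -4 + 2 f$ ($W{\left(f,j \right)} = -4 + \left(f + f\right) = -4 + 2 f$)
$Q{\left(G,E \right)} = -5 + \sqrt{E^{2} + G^{2}}$ ($Q{\left(G,E \right)} = -5 + \sqrt{G^{2} + E^{2}} = -5 + \sqrt{E^{2} + G^{2}}$)
$\left(Q{\left(W{\left(-5,Z{\left(-4 \right)} \right)},-2 \right)} 2\right)^{2} = \left(\left(-5 + \sqrt{\left(-2\right)^{2} + \left(-4 + 2 \left(-5\right)\right)^{2}}\right) 2\right)^{2} = \left(\left(-5 + \sqrt{4 + \left(-4 - 10\right)^{2}}\right) 2\right)^{2} = \left(\left(-5 + \sqrt{4 + \left(-14\right)^{2}}\right) 2\right)^{2} = \left(\left(-5 + \sqrt{4 + 196}\right) 2\right)^{2} = \left(\left(-5 + \sqrt{200}\right) 2\right)^{2} = \left(\left(-5 + 10 \sqrt{2}\right) 2\right)^{2} = \left(-10 + 20 \sqrt{2}\right)^{2}$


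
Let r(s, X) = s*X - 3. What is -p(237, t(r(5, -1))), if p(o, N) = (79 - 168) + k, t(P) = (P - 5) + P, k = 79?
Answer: 10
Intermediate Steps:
r(s, X) = -3 + X*s (r(s, X) = X*s - 3 = -3 + X*s)
t(P) = -5 + 2*P (t(P) = (-5 + P) + P = -5 + 2*P)
p(o, N) = -10 (p(o, N) = (79 - 168) + 79 = -89 + 79 = -10)
-p(237, t(r(5, -1))) = -1*(-10) = 10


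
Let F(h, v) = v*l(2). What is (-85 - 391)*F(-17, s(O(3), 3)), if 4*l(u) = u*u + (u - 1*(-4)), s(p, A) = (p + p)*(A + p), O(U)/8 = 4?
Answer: -2665600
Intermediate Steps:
O(U) = 32 (O(U) = 8*4 = 32)
s(p, A) = 2*p*(A + p) (s(p, A) = (2*p)*(A + p) = 2*p*(A + p))
l(u) = 1 + u/4 + u²/4 (l(u) = (u*u + (u - 1*(-4)))/4 = (u² + (u + 4))/4 = (u² + (4 + u))/4 = (4 + u + u²)/4 = 1 + u/4 + u²/4)
F(h, v) = 5*v/2 (F(h, v) = v*(1 + (¼)*2 + (¼)*2²) = v*(1 + ½ + (¼)*4) = v*(1 + ½ + 1) = v*(5/2) = 5*v/2)
(-85 - 391)*F(-17, s(O(3), 3)) = (-85 - 391)*(5*(2*32*(3 + 32))/2) = -1190*2*32*35 = -1190*2240 = -476*5600 = -2665600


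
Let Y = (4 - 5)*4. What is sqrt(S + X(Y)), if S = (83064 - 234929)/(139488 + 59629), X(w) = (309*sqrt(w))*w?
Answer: sqrt(-30238903205 - 98008816991208*I)/199117 ≈ 35.151 - 35.162*I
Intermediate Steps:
Y = -4 (Y = -1*4 = -4)
X(w) = 309*w**(3/2)
S = -151865/199117 ≈ -0.76269
sqrt(S + X(Y)) = sqrt(-151865/199117 + 309*(-4)**(3/2)) = sqrt(-151865/199117 + 309*(-8*I)) = sqrt(-151865/199117 - 2472*I)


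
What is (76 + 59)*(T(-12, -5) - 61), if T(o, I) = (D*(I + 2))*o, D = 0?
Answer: -8235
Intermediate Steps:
T(o, I) = 0 (T(o, I) = (0*(I + 2))*o = (0*(2 + I))*o = 0*o = 0)
(76 + 59)*(T(-12, -5) - 61) = (76 + 59)*(0 - 61) = 135*(-61) = -8235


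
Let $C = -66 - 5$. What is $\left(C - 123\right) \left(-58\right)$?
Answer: $11252$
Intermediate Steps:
$C = -71$
$\left(C - 123\right) \left(-58\right) = \left(-71 - 123\right) \left(-58\right) = \left(-194\right) \left(-58\right) = 11252$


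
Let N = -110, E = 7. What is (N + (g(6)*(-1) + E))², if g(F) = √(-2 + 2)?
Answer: 10609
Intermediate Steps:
g(F) = 0 (g(F) = √0 = 0)
(N + (g(6)*(-1) + E))² = (-110 + (0*(-1) + 7))² = (-110 + (0 + 7))² = (-110 + 7)² = (-103)² = 10609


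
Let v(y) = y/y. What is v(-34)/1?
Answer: 1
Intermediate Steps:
v(y) = 1
v(-34)/1 = 1/1 = 1*1 = 1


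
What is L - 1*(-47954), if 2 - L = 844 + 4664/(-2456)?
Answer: 14463967/307 ≈ 47114.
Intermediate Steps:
L = -257911/307 (L = 2 - (844 + 4664/(-2456)) = 2 - (844 + 4664*(-1/2456)) = 2 - (844 - 583/307) = 2 - 1*258525/307 = 2 - 258525/307 = -257911/307 ≈ -840.10)
L - 1*(-47954) = -257911/307 - 1*(-47954) = -257911/307 + 47954 = 14463967/307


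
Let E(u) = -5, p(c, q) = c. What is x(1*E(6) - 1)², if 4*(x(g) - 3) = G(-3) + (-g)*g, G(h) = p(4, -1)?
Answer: 25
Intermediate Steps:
G(h) = 4
x(g) = 4 - g²/4 (x(g) = 3 + (4 + (-g)*g)/4 = 3 + (4 - g²)/4 = 3 + (1 - g²/4) = 4 - g²/4)
x(1*E(6) - 1)² = (4 - (1*(-5) - 1)²/4)² = (4 - (-5 - 1)²/4)² = (4 - ¼*(-6)²)² = (4 - ¼*36)² = (4 - 9)² = (-5)² = 25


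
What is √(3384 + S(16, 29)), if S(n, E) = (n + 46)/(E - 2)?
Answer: √274290/9 ≈ 58.192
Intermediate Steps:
S(n, E) = (46 + n)/(-2 + E)
√(3384 + S(16, 29)) = √(3384 + (46 + 16)/(-2 + 29)) = √(3384 + 62/27) = √(91430/27) = √274290/9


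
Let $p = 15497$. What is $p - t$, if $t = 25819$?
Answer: $-10322$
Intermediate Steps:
$p - t = 15497 - 25819 = -10322$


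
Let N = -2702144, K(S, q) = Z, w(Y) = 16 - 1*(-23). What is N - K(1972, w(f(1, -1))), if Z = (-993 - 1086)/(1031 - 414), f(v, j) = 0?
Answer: -1667220769/617 ≈ -2.7021e+6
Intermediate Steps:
w(Y) = 39 (w(Y) = 16 + 23 = 39)
Z = -2079/617 ≈ -3.3695
K(S, q) = -2079/617
N - K(1972, w(f(1, -1))) = -2702144 - 1*(-2079/617) = -2702144 + 2079/617 = -1667220769/617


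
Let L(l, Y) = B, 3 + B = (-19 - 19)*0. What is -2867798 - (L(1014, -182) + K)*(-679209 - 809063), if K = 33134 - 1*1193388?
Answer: -1726780873702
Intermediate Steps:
K = -1160254 (K = 33134 - 1193388 = -1160254)
B = -3 (B = -3 + (-19 - 19)*0 = -3 - 38*0 = -3 + 0 = -3)
L(l, Y) = -3
-2867798 - (L(1014, -182) + K)*(-679209 - 809063) = -2867798 - (-3 - 1160254)*(-679209 - 809063) = -2867798 - (-1160257)*(-1488272) = -2867798 - 1*1726778005904 = -2867798 - 1726778005904 = -1726780873702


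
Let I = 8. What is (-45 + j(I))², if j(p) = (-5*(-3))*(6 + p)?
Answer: 27225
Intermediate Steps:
j(p) = 90 + 15*p (j(p) = 15*(6 + p) = 90 + 15*p)
(-45 + j(I))² = (-45 + (90 + 15*8))² = (-45 + (90 + 120))² = (-45 + 210)² = 165² = 27225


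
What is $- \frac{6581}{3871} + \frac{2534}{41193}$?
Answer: $- \frac{261282019}{159458103} \approx -1.6386$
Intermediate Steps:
$- \frac{6581}{3871} + \frac{2534}{41193} = - \frac{261282019}{159458103}$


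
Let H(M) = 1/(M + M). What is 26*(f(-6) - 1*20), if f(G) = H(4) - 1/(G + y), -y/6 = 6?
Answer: -43355/84 ≈ -516.13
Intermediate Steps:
y = -36 (y = -6*6 = -36)
H(M) = 1/(2*M)
f(G) = ⅛ - 1/(-36 + G) (f(G) = (½)/4 - 1/(G - 36) = (½)*(¼) - 1/(-36 + G) = ⅛ - 1/(-36 + G))
26*(f(-6) - 1*20) = 26*((-44 - 6)/(8*(-36 - 6)) - 1*20) = 26*((⅛)*(-50)/(-42) - 20) = 26*((⅛)*(-1/42)*(-50) - 20) = 26*(25/168 - 20) = 26*(-3335/168) = -43355/84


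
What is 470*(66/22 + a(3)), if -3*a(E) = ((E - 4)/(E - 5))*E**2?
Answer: 705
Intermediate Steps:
a(E) = -E**2*(-4 + E)/(3*(-5 + E)) (a(E) = -(E - 4)/(E - 5)*E**2/3 = -(-4 + E)/(-5 + E)*E**2/3 = -E**2*(-4 + E)/(3*(-5 + E)))
470*(66/22 + a(3)) = 470*(66/22 + (1/3)*3**2*(4 - 1*3)/(-5 + 3)) = 470*(66*(1/22) + (1/3)*9*(4 - 3)/(-2)) = 470*(3 + (1/3)*9*(-1/2)*1) = 470*(3 - 3/2) = 470*(3/2) = 705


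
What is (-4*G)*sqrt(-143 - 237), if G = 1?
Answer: -8*I*sqrt(95) ≈ -77.974*I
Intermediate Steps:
(-4*G)*sqrt(-143 - 237) = (-4*1)*sqrt(-143 - 237) = -8*I*sqrt(95)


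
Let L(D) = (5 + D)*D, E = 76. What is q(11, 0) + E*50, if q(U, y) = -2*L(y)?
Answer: 3800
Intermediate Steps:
L(D) = D*(5 + D)
q(U, y) = -2*y*(5 + y)
q(11, 0) + E*50 = -2*0*(5 + 0) + 76*50 = -2*0*5 + 3800 = 0 + 3800 = 3800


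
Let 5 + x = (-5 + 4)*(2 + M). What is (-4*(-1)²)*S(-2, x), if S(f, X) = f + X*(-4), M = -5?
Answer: -24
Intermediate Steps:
x = -2 (x = -5 + (-5 + 4)*(2 - 5) = -5 - 1*(-3) = -5 + 3 = -2)
S(f, X) = f - 4*X
(-4*(-1)²)*S(-2, x) = (-4*(-1)²)*(-2 - 4*(-2)) = (-4*1)*(-2 + 8) = -4*6 = -24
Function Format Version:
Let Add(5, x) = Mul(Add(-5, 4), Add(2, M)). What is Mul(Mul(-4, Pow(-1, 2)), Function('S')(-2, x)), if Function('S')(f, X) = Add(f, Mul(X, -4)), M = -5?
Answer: -24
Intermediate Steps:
x = -2 (x = Add(-5, Mul(Add(-5, 4), Add(2, -5))) = Add(-5, Mul(-1, -3)) = Add(-5, 3) = -2)
Function('S')(f, X) = Add(f, Mul(-4, X))
Mul(Mul(-4, Pow(-1, 2)), Function('S')(-2, x)) = Mul(Mul(-4, Pow(-1, 2)), Add(-2, Mul(-4, -2))) = Mul(Mul(-4, 1), Add(-2, 8)) = Mul(-4, 6) = -24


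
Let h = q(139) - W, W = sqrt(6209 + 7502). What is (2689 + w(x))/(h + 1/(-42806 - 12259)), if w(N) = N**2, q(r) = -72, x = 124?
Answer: 3943863352122225/25855171147214 - 54775866074625*sqrt(13711)/25855171147214 ≈ -95.535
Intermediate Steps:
W = sqrt(13711) ≈ 117.09
h = -72 - sqrt(13711) ≈ -189.09
(2689 + w(x))/(h + 1/(-42806 - 12259)) = (2689 + 124**2)/((-72 - sqrt(13711)) + 1/(-42806 - 12259)) = (2689 + 15376)/((-72 - sqrt(13711)) + 1/(-55065)) = 18065/((-72 - sqrt(13711)) - 1/55065) = 18065/(-3964681/55065 - sqrt(13711))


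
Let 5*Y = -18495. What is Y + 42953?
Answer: 39254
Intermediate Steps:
Y = -3699 (Y = (1/5)*(-18495) = -3699)
Y + 42953 = -3699 + 42953 = 39254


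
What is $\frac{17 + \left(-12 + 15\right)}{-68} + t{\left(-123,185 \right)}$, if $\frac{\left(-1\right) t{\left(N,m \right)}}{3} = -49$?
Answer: $\frac{2494}{17} \approx 146.71$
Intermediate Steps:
$t{\left(N,m \right)} = 147$ ($t{\left(N,m \right)} = \left(-3\right) \left(-49\right) = 147$)
$\frac{17 + \left(-12 + 15\right)}{-68} + t{\left(-123,185 \right)} = \frac{17 + \left(-12 + 15\right)}{-68} + 147 = - \frac{17 + 3}{68} + 147 = \left(- \frac{1}{68}\right) 20 + 147 = - \frac{5}{17} + 147 = \frac{2494}{17}$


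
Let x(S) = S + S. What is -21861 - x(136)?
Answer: -22133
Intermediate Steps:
x(S) = 2*S
-21861 - x(136) = -21861 - 2*136 = -21861 - 1*272 = -21861 - 272 = -22133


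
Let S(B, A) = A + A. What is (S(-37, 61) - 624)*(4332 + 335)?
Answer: -2342834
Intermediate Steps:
S(B, A) = 2*A
(S(-37, 61) - 624)*(4332 + 335) = (2*61 - 624)*(4332 + 335) = (122 - 624)*4667 = -502*4667 = -2342834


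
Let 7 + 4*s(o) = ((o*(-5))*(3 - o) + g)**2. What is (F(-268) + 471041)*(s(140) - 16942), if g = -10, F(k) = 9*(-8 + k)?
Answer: 4308299301249025/4 ≈ 1.0771e+15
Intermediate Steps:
F(k) = -72 + 9*k
s(o) = -7/4 + (-10 - 5*o*(3 - o))**2/4 (s(o) = -7/4 + ((o*(-5))*(3 - o) - 10)**2/4 = -7/4 + ((-5*o)*(3 - o) - 10)**2/4 = -7/4 + (-5*o*(3 - o) - 10)**2/4 = -7/4 + (-10 - 5*o*(3 - o))**2/4)
(F(-268) + 471041)*(s(140) - 16942) = ((-72 + 9*(-268)) + 471041)*((-7/4 + 25*(2 - 1*140**2 + 3*140)**2/4) - 16942) = ((-72 - 2412) + 471041)*((-7/4 + 25*(2 - 1*19600 + 420)**2/4) - 16942) = (-2484 + 471041)*((-7/4 + 25*(2 - 19600 + 420)**2/4) - 16942) = 468557*((-7/4 + (25/4)*(-19178)**2) - 16942) = 468557*((-7/4 + (25/4)*367795684) - 16942) = 468557*((-7/4 + 2298723025) - 16942) = 468557*(9194892093/4 - 16942) = 468557*(9194824325/4) = 4308299301249025/4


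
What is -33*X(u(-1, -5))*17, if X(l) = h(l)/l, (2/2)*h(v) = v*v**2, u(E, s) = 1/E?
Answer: -561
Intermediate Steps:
h(v) = v**3 (h(v) = v*v**2 = v**3)
X(l) = l**2 (X(l) = l**3/l = l**2)
-33*X(u(-1, -5))*17 = -33*(1/(-1))**2*17 = -33*(-1)**2*17 = -33*1*17 = -33*17 = -561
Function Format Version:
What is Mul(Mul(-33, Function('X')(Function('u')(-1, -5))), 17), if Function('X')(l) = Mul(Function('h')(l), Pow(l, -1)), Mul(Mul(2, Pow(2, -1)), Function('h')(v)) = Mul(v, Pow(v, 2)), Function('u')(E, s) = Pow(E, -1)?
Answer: -561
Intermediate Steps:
Function('h')(v) = Pow(v, 3) (Function('h')(v) = Mul(v, Pow(v, 2)) = Pow(v, 3))
Function('X')(l) = Pow(l, 2) (Function('X')(l) = Mul(Pow(l, 3), Pow(l, -1)) = Pow(l, 2))
Mul(Mul(-33, Function('X')(Function('u')(-1, -5))), 17) = Mul(Mul(-33, Pow(Pow(-1, -1), 2)), 17) = Mul(Mul(-33, Pow(-1, 2)), 17) = Mul(Mul(-33, 1), 17) = Mul(-33, 17) = -561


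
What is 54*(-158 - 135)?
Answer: -15822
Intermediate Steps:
54*(-158 - 135) = 54*(-293) = -15822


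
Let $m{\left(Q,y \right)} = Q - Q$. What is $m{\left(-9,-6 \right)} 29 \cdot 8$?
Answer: $0$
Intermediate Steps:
$m{\left(Q,y \right)} = 0$
$m{\left(-9,-6 \right)} 29 \cdot 8 = 0 \cdot 29 \cdot 8 = 0 \cdot 8 = 0$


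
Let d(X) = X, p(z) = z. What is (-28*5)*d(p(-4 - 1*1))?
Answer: 700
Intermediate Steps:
(-28*5)*d(p(-4 - 1*1)) = (-28*5)*(-4 - 1*1) = -140*(-4 - 1) = -140*(-5) = 700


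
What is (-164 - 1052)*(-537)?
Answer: 652992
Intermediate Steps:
(-164 - 1052)*(-537) = -1216*(-537) = 652992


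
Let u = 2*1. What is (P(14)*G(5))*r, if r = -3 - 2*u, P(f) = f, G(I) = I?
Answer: -490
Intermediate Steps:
u = 2
r = -7 (r = -3 - 2*2 = -3 - 4 = -7)
(P(14)*G(5))*r = (14*5)*(-7) = 70*(-7) = -490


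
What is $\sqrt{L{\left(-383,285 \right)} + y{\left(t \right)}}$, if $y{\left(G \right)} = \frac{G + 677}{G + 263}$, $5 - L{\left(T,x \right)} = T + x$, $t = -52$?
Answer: $\frac{\sqrt{4717538}}{211} \approx 10.294$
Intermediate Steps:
$L{\left(T,x \right)} = 5 - T - x$ ($L{\left(T,x \right)} = 5 - \left(T + x\right) = 5 - T - x$)
$y{\left(G \right)} = \frac{677 + G}{263 + G}$
$\sqrt{L{\left(-383,285 \right)} + y{\left(t \right)}} = \sqrt{\left(5 - -383 - 285\right) + \frac{677 - 52}{263 - 52}} = \sqrt{\left(5 + 383 - 285\right) + \frac{1}{211} \cdot 625} = \sqrt{103 + \frac{1}{211} \cdot 625} = \sqrt{103 + \frac{625}{211}} = \sqrt{\frac{22358}{211}} = \frac{\sqrt{4717538}}{211}$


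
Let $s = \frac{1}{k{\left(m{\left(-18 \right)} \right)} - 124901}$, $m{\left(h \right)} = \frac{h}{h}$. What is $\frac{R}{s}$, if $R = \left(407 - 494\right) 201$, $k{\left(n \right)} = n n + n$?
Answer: $2184108813$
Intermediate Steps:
$m{\left(h \right)} = 1$
$k{\left(n \right)} = n + n^{2}$ ($k{\left(n \right)} = n^{2} + n = n + n^{2}$)
$R = -17487$ ($R = \left(-87\right) 201 = -17487$)
$s = - \frac{1}{124899}$ ($s = \frac{1}{1 \left(1 + 1\right) - 124901} = \frac{1}{1 \cdot 2 - 124901} = \frac{1}{2 - 124901} = \frac{1}{-124899} = - \frac{1}{124899} \approx -8.0065 \cdot 10^{-6}$)
$\frac{R}{s} = - \frac{17487}{- \frac{1}{124899}} = \left(-17487\right) \left(-124899\right) = 2184108813$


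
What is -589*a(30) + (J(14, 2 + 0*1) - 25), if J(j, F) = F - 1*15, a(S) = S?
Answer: -17708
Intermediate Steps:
J(j, F) = -15 + F (J(j, F) = F - 15 = -15 + F)
-589*a(30) + (J(14, 2 + 0*1) - 25) = -589*30 + ((-15 + (2 + 0*1)) - 25) = -17670 + ((-15 + (2 + 0)) - 25) = -17670 + ((-15 + 2) - 25) = -17670 + (-13 - 25) = -17670 - 38 = -17708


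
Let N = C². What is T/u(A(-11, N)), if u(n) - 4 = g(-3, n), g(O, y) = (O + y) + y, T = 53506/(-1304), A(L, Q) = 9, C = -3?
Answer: -26753/12388 ≈ -2.1596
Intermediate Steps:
N = 9 (N = (-3)² = 9)
T = -26753/652 (T = 53506*(-1/1304) = -26753/652 ≈ -41.032)
g(O, y) = O + 2*y
u(n) = 1 + 2*n (u(n) = 4 + (-3 + 2*n) = 1 + 2*n)
T/u(A(-11, N)) = -26753/(652*(1 + 2*9)) = -26753/(652*(1 + 18)) = -26753/652/19 = -26753/652*1/19 = -26753/12388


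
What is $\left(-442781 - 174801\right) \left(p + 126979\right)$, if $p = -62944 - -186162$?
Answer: $-154517163654$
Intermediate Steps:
$p = 123218$ ($p = -62944 + 186162 = 123218$)
$\left(-442781 - 174801\right) \left(p + 126979\right) = \left(-442781 - 174801\right) \left(123218 + 126979\right) = \left(-442781 + \left(-232877 + 58076\right)\right) 250197 = \left(-442781 - 174801\right) 250197 = \left(-617582\right) 250197 = -154517163654$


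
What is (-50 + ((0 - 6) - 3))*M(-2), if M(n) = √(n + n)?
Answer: -118*I ≈ -118.0*I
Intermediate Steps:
M(n) = √2*√n (M(n) = √(2*n) = √2*√n)
(-50 + ((0 - 6) - 3))*M(-2) = (-50 + ((0 - 6) - 3))*(√2*√(-2)) = (-50 + (-6 - 3))*(√2*(I*√2)) = (-50 - 9)*(2*I) = -118*I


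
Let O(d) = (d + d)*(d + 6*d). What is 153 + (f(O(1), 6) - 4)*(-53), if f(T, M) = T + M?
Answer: -695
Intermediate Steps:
O(d) = 14*d² (O(d) = (2*d)*(7*d) = 14*d²)
f(T, M) = M + T
153 + (f(O(1), 6) - 4)*(-53) = 153 + ((6 + 14*1²) - 4)*(-53) = 153 + ((6 + 14*1) - 4)*(-53) = 153 + ((6 + 14) - 4)*(-53) = 153 + (20 - 4)*(-53) = 153 + 16*(-53) = 153 - 848 = -695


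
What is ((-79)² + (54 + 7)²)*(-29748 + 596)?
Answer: -290412224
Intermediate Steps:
((-79)² + (54 + 7)²)*(-29748 + 596) = (6241 + 61²)*(-29152) = (6241 + 3721)*(-29152) = 9962*(-29152) = -290412224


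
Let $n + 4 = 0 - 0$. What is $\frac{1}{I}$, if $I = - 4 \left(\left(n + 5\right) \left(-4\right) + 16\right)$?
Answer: $- \frac{1}{48} \approx -0.020833$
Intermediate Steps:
$n = -4$ ($n = -4 + \left(0 - 0\right) = -4 + \left(0 + 0\right) = -4 + 0 = -4$)
$I = -48$ ($I = - 4 \left(\left(-4 + 5\right) \left(-4\right) + 16\right) = - 4 \left(1 \left(-4\right) + 16\right) = - 4 \left(-4 + 16\right) = \left(-4\right) 12 = -48$)
$\frac{1}{I} = \frac{1}{-48} = - \frac{1}{48}$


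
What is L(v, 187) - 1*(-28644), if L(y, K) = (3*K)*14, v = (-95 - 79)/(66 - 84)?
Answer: 36498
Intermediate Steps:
v = 29/3 (v = -174/(-18) = -174*(-1/18) = 29/3 ≈ 9.6667)
L(y, K) = 42*K
L(v, 187) - 1*(-28644) = 42*187 - 1*(-28644) = 7854 + 28644 = 36498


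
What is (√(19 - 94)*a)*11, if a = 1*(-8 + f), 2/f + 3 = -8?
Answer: -450*I*√3 ≈ -779.42*I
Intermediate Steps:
f = -2/11 (f = 2/(-3 - 8) = 2/(-11) = 2*(-1/11) = -2/11 ≈ -0.18182)
a = -90/11 (a = 1*(-8 - 2/11) = 1*(-90/11) = -90/11 ≈ -8.1818)
(√(19 - 94)*a)*11 = (√(19 - 94)*(-90/11))*11 = (√(-75)*(-90/11))*11 = ((5*I*√3)*(-90/11))*11 = -450*I*√3/11*11 = -450*I*√3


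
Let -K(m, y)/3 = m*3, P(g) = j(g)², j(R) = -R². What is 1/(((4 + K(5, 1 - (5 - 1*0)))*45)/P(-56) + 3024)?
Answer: 9834496/29739514059 ≈ 0.00033069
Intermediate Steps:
P(g) = g⁴ (P(g) = (-g²)² = g⁴)
K(m, y) = -9*m (K(m, y) = -3*m*3 = -9*m)
1/(((4 + K(5, 1 - (5 - 1*0)))*45)/P(-56) + 3024) = 1/(((4 - 9*5)*45)/((-56)⁴) + 3024) = 1/(((4 - 45)*45)/9834496 + 3024) = 1/(-41*45*(1/9834496) + 3024) = 1/(-1845*1/9834496 + 3024) = 1/(-1845/9834496 + 3024) = 1/(29739514059/9834496) = 9834496/29739514059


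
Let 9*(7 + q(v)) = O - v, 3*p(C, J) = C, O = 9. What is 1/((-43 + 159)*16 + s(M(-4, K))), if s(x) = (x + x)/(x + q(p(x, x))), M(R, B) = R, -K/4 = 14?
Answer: 133/246956 ≈ 0.00053856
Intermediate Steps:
K = -56 (K = -4*14 = -56)
p(C, J) = C/3
q(v) = -6 - v/9 (q(v) = -7 + (9 - v)/9 = -7 + (1 - v/9) = -6 - v/9)
s(x) = 2*x/(-6 + 26*x/27) (s(x) = (x + x)/(x + (-6 - x/27)) = (2*x)/(x + (-6 - x/27)) = (2*x)/(-6 + 26*x/27) = 2*x/(-6 + 26*x/27))
1/((-43 + 159)*16 + s(M(-4, K))) = 1/((-43 + 159)*16 + 27*(-4)/(-81 + 13*(-4))) = 1/(116*16 + 27*(-4)/(-81 - 52)) = 1/(1856 + 27*(-4)/(-133)) = 1/(1856 + 27*(-4)*(-1/133)) = 1/(1856 + 108/133) = 1/(246956/133) = 133/246956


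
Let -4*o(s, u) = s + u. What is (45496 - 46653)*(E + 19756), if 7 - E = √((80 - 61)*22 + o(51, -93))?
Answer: -22865791 + 1157*√1714/2 ≈ -2.2842e+7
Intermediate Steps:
o(s, u) = -s/4 - u/4 (o(s, u) = -(s + u)/4 = -s/4 - u/4)
E = 7 - √1714/2 (E = 7 - √((80 - 61)*22 + (-¼*51 - ¼*(-93))) = 7 - √(19*22 + (-51/4 + 93/4)) = 7 - √(418 + 21/2) = 7 - √(857/2) = 7 - √1714/2 ≈ -13.700)
(45496 - 46653)*(E + 19756) = (45496 - 46653)*((7 - √1714/2) + 19756) = -1157*(19763 - √1714/2) = -22865791 + 1157*√1714/2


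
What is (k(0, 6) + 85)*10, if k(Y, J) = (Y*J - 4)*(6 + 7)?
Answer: 330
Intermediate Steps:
k(Y, J) = -52 + 13*J*Y (k(Y, J) = (J*Y - 4)*13 = (-4 + J*Y)*13 = -52 + 13*J*Y)
(k(0, 6) + 85)*10 = ((-52 + 13*6*0) + 85)*10 = ((-52 + 0) + 85)*10 = (-52 + 85)*10 = 33*10 = 330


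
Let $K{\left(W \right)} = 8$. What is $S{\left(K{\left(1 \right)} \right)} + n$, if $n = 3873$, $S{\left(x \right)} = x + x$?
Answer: $3889$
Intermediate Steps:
$S{\left(x \right)} = 2 x$
$S{\left(K{\left(1 \right)} \right)} + n = 2 \cdot 8 + 3873 = 16 + 3873 = 3889$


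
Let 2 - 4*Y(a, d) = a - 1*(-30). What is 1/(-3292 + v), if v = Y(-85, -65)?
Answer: -4/13111 ≈ -0.00030509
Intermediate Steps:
Y(a, d) = -7 - a/4 (Y(a, d) = 1/2 - (a - 1*(-30))/4 = 1/2 - (a + 30)/4 = 1/2 - (30 + a)/4 = 1/2 + (-15/2 - a/4) = -7 - a/4)
v = 57/4 (v = -7 - 1/4*(-85) = -7 + 85/4 = 57/4 ≈ 14.250)
1/(-3292 + v) = 1/(-3292 + 57/4) = 1/(-13111/4) = -4/13111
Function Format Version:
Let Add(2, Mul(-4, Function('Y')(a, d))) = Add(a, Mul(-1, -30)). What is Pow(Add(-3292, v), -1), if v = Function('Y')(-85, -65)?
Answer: Rational(-4, 13111) ≈ -0.00030509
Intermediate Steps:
Function('Y')(a, d) = Add(-7, Mul(Rational(-1, 4), a)) (Function('Y')(a, d) = Add(Rational(1, 2), Mul(Rational(-1, 4), Add(a, Mul(-1, -30)))) = Add(Rational(1, 2), Mul(Rational(-1, 4), Add(a, 30))) = Add(Rational(1, 2), Mul(Rational(-1, 4), Add(30, a))) = Add(Rational(1, 2), Add(Rational(-15, 2), Mul(Rational(-1, 4), a))) = Add(-7, Mul(Rational(-1, 4), a)))
v = Rational(57, 4) (v = Add(-7, Mul(Rational(-1, 4), -85)) = Add(-7, Rational(85, 4)) = Rational(57, 4) ≈ 14.250)
Pow(Add(-3292, v), -1) = Pow(Add(-3292, Rational(57, 4)), -1) = Pow(Rational(-13111, 4), -1) = Rational(-4, 13111)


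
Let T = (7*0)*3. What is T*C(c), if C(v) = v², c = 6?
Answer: 0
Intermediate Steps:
T = 0 (T = 0*3 = 0)
T*C(c) = 0*6² = 0*36 = 0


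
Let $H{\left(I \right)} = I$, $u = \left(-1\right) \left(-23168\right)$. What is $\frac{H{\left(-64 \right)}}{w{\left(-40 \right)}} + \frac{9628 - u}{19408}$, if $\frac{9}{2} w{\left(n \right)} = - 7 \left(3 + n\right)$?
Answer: $- \frac{2274091}{1256668} \approx -1.8096$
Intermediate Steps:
$u = 23168$
$w{\left(n \right)} = - \frac{14}{3} - \frac{14 n}{9}$ ($w{\left(n \right)} = \frac{2 \left(- 7 \left(3 + n\right)\right)}{9} = \frac{2 \left(-21 - 7 n\right)}{9} = - \frac{14}{3} - \frac{14 n}{9}$)
$\frac{H{\left(-64 \right)}}{w{\left(-40 \right)}} + \frac{9628 - u}{19408} = - \frac{64}{- \frac{14}{3} - - \frac{560}{9}} + \frac{9628 - 23168}{19408} = - \frac{64}{- \frac{14}{3} + \frac{560}{9}} + \left(9628 - 23168\right) \frac{1}{19408} = - \frac{64}{\frac{518}{9}} - \frac{3385}{4852} = \left(-64\right) \frac{9}{518} - \frac{3385}{4852} = - \frac{288}{259} - \frac{3385}{4852} = - \frac{2274091}{1256668}$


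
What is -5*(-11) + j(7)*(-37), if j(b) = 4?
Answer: -93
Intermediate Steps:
-5*(-11) + j(7)*(-37) = -5*(-11) + 4*(-37) = 55 - 148 = -93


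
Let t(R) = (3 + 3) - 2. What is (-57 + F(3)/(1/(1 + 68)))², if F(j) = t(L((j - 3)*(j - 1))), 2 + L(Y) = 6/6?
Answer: 47961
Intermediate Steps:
L(Y) = -1 (L(Y) = -2 + 6/6 = -2 + 6*(⅙) = -2 + 1 = -1)
t(R) = 4 (t(R) = 6 - 2 = 4)
F(j) = 4
(-57 + F(3)/(1/(1 + 68)))² = (-57 + 4/(1/(1 + 68)))² = (-57 + 4/(1/69))² = (-57 + 4*69)² = (-57 + 276)² = 219² = 47961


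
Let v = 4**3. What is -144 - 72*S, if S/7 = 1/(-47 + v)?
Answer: -2952/17 ≈ -173.65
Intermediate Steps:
v = 64
S = 7/17 (S = 7/(-47 + 64) = 7/17 ≈ 0.41176)
-144 - 72*S = -144 - 72*7/17 = -144 - 504/17 = -2952/17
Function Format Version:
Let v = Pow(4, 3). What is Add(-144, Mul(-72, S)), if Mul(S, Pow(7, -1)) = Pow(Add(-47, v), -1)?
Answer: Rational(-2952, 17) ≈ -173.65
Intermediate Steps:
v = 64
S = Rational(7, 17) (S = Mul(7, Pow(Add(-47, 64), -1)) = Mul(7, Pow(17, -1)) = Mul(7, Rational(1, 17)) = Rational(7, 17) ≈ 0.41176)
Add(-144, Mul(-72, S)) = Add(-144, Mul(-72, Rational(7, 17))) = Add(-144, Rational(-504, 17)) = Rational(-2952, 17)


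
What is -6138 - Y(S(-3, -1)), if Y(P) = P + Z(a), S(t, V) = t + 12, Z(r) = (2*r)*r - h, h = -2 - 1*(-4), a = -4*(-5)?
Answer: -6945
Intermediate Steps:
a = 20
h = 2 (h = -2 + 4 = 2)
Z(r) = -2 + 2*r² (Z(r) = (2*r)*r - 1*2 = 2*r² - 2 = -2 + 2*r²)
S(t, V) = 12 + t
Y(P) = 798 + P (Y(P) = P + (-2 + 2*20²) = P + (-2 + 2*400) = P + (-2 + 800) = P + 798 = 798 + P)
-6138 - Y(S(-3, -1)) = -6138 - (798 + (12 - 3)) = -6138 - (798 + 9) = -6138 - 1*807 = -6138 - 807 = -6945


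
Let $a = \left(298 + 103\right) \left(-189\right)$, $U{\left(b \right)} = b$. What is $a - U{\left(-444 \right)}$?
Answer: $-75345$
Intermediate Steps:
$a = -75789$ ($a = 401 \left(-189\right) = -75789$)
$a - U{\left(-444 \right)} = -75789 - -444 = -75789 + 444 = -75345$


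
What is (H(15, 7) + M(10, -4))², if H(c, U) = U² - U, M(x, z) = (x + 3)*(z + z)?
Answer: 3844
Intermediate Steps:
M(x, z) = 2*z*(3 + x) (M(x, z) = (3 + x)*(2*z) = 2*z*(3 + x))
(H(15, 7) + M(10, -4))² = (7*(-1 + 7) + 2*(-4)*(3 + 10))² = (7*6 + 2*(-4)*13)² = (42 - 104)² = (-62)² = 3844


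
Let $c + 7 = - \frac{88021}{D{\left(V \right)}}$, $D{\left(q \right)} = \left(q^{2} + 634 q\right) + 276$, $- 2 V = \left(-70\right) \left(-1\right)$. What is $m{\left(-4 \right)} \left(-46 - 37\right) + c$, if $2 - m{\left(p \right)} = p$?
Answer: $- \frac{10359924}{20689} \approx -500.75$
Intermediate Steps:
$m{\left(p \right)} = 2 - p$
$V = -35$ ($V = - \frac{\left(-70\right) \left(-1\right)}{2} = \left(- \frac{1}{2}\right) 70 = -35$)
$D{\left(q \right)} = 276 + q^{2} + 634 q$
$c = - \frac{56802}{20689}$ ($c = -7 - \frac{88021}{276 + \left(-35\right)^{2} + 634 \left(-35\right)} = -7 - \frac{88021}{276 + 1225 - 22190} = -7 - \frac{88021}{-20689} = -7 - - \frac{88021}{20689} = -7 + \frac{88021}{20689} = - \frac{56802}{20689} \approx -2.7455$)
$m{\left(-4 \right)} \left(-46 - 37\right) + c = \left(2 - -4\right) \left(-46 - 37\right) - \frac{56802}{20689} = \left(2 + 4\right) \left(-83\right) - \frac{56802}{20689} = 6 \left(-83\right) - \frac{56802}{20689} = -498 - \frac{56802}{20689} = - \frac{10359924}{20689}$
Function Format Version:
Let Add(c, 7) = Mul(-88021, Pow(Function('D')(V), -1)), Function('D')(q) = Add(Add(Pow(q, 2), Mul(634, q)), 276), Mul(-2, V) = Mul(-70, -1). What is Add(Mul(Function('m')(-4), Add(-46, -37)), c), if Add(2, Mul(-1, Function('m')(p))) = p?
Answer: Rational(-10359924, 20689) ≈ -500.75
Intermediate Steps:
Function('m')(p) = Add(2, Mul(-1, p))
V = -35 (V = Mul(Rational(-1, 2), Mul(-70, -1)) = Mul(Rational(-1, 2), 70) = -35)
Function('D')(q) = Add(276, Pow(q, 2), Mul(634, q))
c = Rational(-56802, 20689) (c = Add(-7, Mul(-88021, Pow(Add(276, Pow(-35, 2), Mul(634, -35)), -1))) = Add(-7, Mul(-88021, Pow(Add(276, 1225, -22190), -1))) = Add(-7, Mul(-88021, Pow(-20689, -1))) = Add(-7, Mul(-88021, Rational(-1, 20689))) = Add(-7, Rational(88021, 20689)) = Rational(-56802, 20689) ≈ -2.7455)
Add(Mul(Function('m')(-4), Add(-46, -37)), c) = Add(Mul(Add(2, Mul(-1, -4)), Add(-46, -37)), Rational(-56802, 20689)) = Add(Mul(Add(2, 4), -83), Rational(-56802, 20689)) = Add(Mul(6, -83), Rational(-56802, 20689)) = Add(-498, Rational(-56802, 20689)) = Rational(-10359924, 20689)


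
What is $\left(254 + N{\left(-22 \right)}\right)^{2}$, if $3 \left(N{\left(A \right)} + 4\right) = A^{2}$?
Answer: $\frac{1522756}{9} \approx 1.692 \cdot 10^{5}$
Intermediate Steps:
$N{\left(A \right)} = -4 + \frac{A^{2}}{3}$
$\left(254 + N{\left(-22 \right)}\right)^{2} = \left(254 - \left(4 - \frac{\left(-22\right)^{2}}{3}\right)\right)^{2} = \left(254 + \left(-4 + \frac{1}{3} \cdot 484\right)\right)^{2} = \left(254 + \left(-4 + \frac{484}{3}\right)\right)^{2} = \left(254 + \frac{472}{3}\right)^{2} = \left(\frac{1234}{3}\right)^{2} = \frac{1522756}{9}$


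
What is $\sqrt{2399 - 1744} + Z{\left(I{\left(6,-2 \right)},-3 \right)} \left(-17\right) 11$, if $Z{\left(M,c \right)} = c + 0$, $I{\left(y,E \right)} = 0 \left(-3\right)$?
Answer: $561 + \sqrt{655} \approx 586.59$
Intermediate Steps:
$I{\left(y,E \right)} = 0$
$Z{\left(M,c \right)} = c$
$\sqrt{2399 - 1744} + Z{\left(I{\left(6,-2 \right)},-3 \right)} \left(-17\right) 11 = \sqrt{2399 - 1744} + \left(-3\right) \left(-17\right) 11 = \sqrt{655} + 51 \cdot 11 = \sqrt{655} + 561 = 561 + \sqrt{655}$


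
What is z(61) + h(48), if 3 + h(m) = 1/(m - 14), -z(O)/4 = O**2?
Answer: -506157/34 ≈ -14887.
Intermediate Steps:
z(O) = -4*O**2
h(m) = -3 + 1/(-14 + m) (h(m) = -3 + 1/(m - 14) = -3 + 1/(-14 + m))
z(61) + h(48) = -4*61**2 + (43 - 3*48)/(-14 + 48) = -4*3721 + (43 - 144)/34 = -14884 + (1/34)*(-101) = -14884 - 101/34 = -506157/34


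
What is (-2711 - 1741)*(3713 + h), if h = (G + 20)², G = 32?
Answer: -28568484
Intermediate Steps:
h = 2704 (h = (32 + 20)² = 52² = 2704)
(-2711 - 1741)*(3713 + h) = (-2711 - 1741)*(3713 + 2704) = -4452*6417 = -28568484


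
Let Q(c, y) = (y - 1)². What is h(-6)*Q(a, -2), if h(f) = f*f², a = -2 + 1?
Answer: -1944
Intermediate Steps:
a = -1
h(f) = f³
Q(c, y) = (-1 + y)²
h(-6)*Q(a, -2) = (-6)³*(-1 - 2)² = -216*(-3)² = -216*9 = -1944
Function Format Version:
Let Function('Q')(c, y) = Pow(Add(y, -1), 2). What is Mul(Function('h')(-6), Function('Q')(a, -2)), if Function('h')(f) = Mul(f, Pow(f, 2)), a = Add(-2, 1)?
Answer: -1944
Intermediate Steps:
a = -1
Function('h')(f) = Pow(f, 3)
Function('Q')(c, y) = Pow(Add(-1, y), 2)
Mul(Function('h')(-6), Function('Q')(a, -2)) = Mul(Pow(-6, 3), Pow(Add(-1, -2), 2)) = Mul(-216, Pow(-3, 2)) = Mul(-216, 9) = -1944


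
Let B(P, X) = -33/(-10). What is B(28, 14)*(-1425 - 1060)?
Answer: -16401/2 ≈ -8200.5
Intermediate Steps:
B(P, X) = 33/10 (B(P, X) = -33*(-⅒) = 33/10)
B(28, 14)*(-1425 - 1060) = 33*(-1425 - 1060)/10 = (33/10)*(-2485) = -16401/2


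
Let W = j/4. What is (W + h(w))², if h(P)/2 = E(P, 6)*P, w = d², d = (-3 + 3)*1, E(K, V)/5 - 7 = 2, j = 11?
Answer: 121/16 ≈ 7.5625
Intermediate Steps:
E(K, V) = 45 (E(K, V) = 35 + 5*2 = 35 + 10 = 45)
W = 11/4 ≈ 2.7500
d = 0 (d = 0*1 = 0)
w = 0 (w = 0² = 0)
h(P) = 90*P (h(P) = 2*(45*P) = 90*P)
(W + h(w))² = (11/4 + 90*0)² = (11/4 + 0)² = (11/4)² = 121/16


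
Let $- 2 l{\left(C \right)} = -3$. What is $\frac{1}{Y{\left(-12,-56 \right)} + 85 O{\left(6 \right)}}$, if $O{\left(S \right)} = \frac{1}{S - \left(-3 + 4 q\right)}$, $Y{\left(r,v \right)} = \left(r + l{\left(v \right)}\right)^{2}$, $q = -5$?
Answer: $\frac{116}{13129} \approx 0.0088354$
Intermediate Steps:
$l{\left(C \right)} = \frac{3}{2}$ ($l{\left(C \right)} = \left(- \frac{1}{2}\right) \left(-3\right) = \frac{3}{2}$)
$Y{\left(r,v \right)} = \left(\frac{3}{2} + r\right)^{2}$ ($Y{\left(r,v \right)} = \left(r + \frac{3}{2}\right)^{2} = \left(\frac{3}{2} + r\right)^{2}$)
$O{\left(S \right)} = \frac{1}{23 + S}$ ($O{\left(S \right)} = \frac{1}{S + \left(\left(-4\right) \left(-5\right) + 3\right)} = \frac{1}{S + \left(20 + 3\right)} = \frac{1}{S + 23} = \frac{1}{23 + S}$)
$\frac{1}{Y{\left(-12,-56 \right)} + 85 O{\left(6 \right)}} = \frac{1}{\frac{\left(3 + 2 \left(-12\right)\right)^{2}}{4} + \frac{85}{23 + 6}} = \frac{1}{\frac{\left(3 - 24\right)^{2}}{4} + \frac{85}{29}} = \frac{1}{\frac{\left(-21\right)^{2}}{4} + 85 \cdot \frac{1}{29}} = \frac{1}{\frac{1}{4} \cdot 441 + \frac{85}{29}} = \frac{1}{\frac{441}{4} + \frac{85}{29}} = \frac{1}{\frac{13129}{116}} = \frac{116}{13129}$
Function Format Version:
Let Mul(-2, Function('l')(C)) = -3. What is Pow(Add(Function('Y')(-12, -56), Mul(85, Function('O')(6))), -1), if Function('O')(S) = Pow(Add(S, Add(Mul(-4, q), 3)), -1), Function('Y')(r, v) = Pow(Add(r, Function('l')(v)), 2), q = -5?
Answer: Rational(116, 13129) ≈ 0.0088354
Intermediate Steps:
Function('l')(C) = Rational(3, 2) (Function('l')(C) = Mul(Rational(-1, 2), -3) = Rational(3, 2))
Function('Y')(r, v) = Pow(Add(Rational(3, 2), r), 2) (Function('Y')(r, v) = Pow(Add(r, Rational(3, 2)), 2) = Pow(Add(Rational(3, 2), r), 2))
Function('O')(S) = Pow(Add(23, S), -1) (Function('O')(S) = Pow(Add(S, Add(Mul(-4, -5), 3)), -1) = Pow(Add(S, Add(20, 3)), -1) = Pow(Add(S, 23), -1) = Pow(Add(23, S), -1))
Pow(Add(Function('Y')(-12, -56), Mul(85, Function('O')(6))), -1) = Pow(Add(Mul(Rational(1, 4), Pow(Add(3, Mul(2, -12)), 2)), Mul(85, Pow(Add(23, 6), -1))), -1) = Pow(Add(Mul(Rational(1, 4), Pow(Add(3, -24), 2)), Mul(85, Pow(29, -1))), -1) = Pow(Add(Mul(Rational(1, 4), Pow(-21, 2)), Mul(85, Rational(1, 29))), -1) = Pow(Add(Mul(Rational(1, 4), 441), Rational(85, 29)), -1) = Pow(Add(Rational(441, 4), Rational(85, 29)), -1) = Pow(Rational(13129, 116), -1) = Rational(116, 13129)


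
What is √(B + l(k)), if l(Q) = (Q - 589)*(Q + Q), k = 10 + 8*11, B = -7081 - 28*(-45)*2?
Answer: I*√100797 ≈ 317.49*I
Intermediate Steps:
B = -4561 (B = -7081 - (-1260)*2 = -7081 - 1*(-2520) = -7081 + 2520 = -4561)
k = 98 (k = 10 + 88 = 98)
l(Q) = 2*Q*(-589 + Q) (l(Q) = (-589 + Q)*(2*Q) = 2*Q*(-589 + Q))
√(B + l(k)) = √(-4561 + 2*98*(-589 + 98)) = √(-4561 + 2*98*(-491)) = √(-4561 - 96236) = √(-100797) = I*√100797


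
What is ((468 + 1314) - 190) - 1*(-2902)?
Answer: 4494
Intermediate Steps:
((468 + 1314) - 190) - 1*(-2902) = (1782 - 190) + 2902 = 1592 + 2902 = 4494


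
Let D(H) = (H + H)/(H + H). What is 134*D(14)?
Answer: 134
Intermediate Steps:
D(H) = 1 (D(H) = (2*H)/((2*H)) = (2*H)*(1/(2*H)) = 1)
134*D(14) = 134*1 = 134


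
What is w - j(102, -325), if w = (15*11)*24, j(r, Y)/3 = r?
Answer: 3654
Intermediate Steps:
j(r, Y) = 3*r
w = 3960 (w = 165*24 = 3960)
w - j(102, -325) = 3960 - 3*102 = 3960 - 1*306 = 3960 - 306 = 3654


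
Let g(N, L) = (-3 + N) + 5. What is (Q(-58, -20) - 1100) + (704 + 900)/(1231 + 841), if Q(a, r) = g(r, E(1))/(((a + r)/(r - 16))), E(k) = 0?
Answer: -7458131/6734 ≈ -1107.5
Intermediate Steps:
g(N, L) = 2 + N
Q(a, r) = (-16 + r)*(2 + r)/(a + r) (Q(a, r) = (2 + r)/(((a + r)/(r - 16))) = (2 + r)/(((a + r)/(-16 + r))) = (2 + r)*((-16 + r)/(a + r)) = (-16 + r)*(2 + r)/(a + r))
(Q(-58, -20) - 1100) + (704 + 900)/(1231 + 841) = ((-16 - 20)*(2 - 20)/(-58 - 20) - 1100) + (704 + 900)/(1231 + 841) = (-36*(-18)/(-78) - 1100) + 1604/2072 = (-1/78*(-36)*(-18) - 1100) + 1604*(1/2072) = (-108/13 - 1100) + 401/518 = -14408/13 + 401/518 = -7458131/6734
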